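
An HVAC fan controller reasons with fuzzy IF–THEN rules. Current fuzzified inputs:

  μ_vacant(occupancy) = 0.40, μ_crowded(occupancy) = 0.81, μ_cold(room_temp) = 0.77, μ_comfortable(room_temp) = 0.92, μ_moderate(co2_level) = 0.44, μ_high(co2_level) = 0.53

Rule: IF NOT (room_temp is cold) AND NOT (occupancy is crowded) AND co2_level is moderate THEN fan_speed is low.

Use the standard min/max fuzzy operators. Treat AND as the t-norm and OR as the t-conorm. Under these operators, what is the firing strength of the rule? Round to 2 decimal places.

0.19

firing strength: ¬cold=1−0.77=0.23, ¬crowded=1−0.81=0.19, moderate=0.44; AND[min(a, b)] → w = 0.19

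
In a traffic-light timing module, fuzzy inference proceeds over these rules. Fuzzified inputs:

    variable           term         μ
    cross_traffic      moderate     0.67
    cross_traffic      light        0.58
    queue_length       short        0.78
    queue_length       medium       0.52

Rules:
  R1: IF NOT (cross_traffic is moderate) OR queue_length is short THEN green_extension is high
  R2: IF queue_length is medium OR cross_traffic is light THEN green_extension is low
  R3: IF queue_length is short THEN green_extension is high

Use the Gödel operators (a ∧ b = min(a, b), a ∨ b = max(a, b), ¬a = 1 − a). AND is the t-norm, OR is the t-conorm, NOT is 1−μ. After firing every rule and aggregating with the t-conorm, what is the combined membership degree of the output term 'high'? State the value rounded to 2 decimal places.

0.78

R1: ¬moderate=1−0.67=0.33, short=0.78; OR[max(a, b)] → w = 0.78
R2: medium=0.52, light=0.58; OR[max(a, b)] → w = 0.58
R3: short=0.78 → w = 0.78
Rules with consequent 'high': {R1, R3} → strengths 0.78, 0.78
Aggregate via t-conorm [max(a, b)]: 0.78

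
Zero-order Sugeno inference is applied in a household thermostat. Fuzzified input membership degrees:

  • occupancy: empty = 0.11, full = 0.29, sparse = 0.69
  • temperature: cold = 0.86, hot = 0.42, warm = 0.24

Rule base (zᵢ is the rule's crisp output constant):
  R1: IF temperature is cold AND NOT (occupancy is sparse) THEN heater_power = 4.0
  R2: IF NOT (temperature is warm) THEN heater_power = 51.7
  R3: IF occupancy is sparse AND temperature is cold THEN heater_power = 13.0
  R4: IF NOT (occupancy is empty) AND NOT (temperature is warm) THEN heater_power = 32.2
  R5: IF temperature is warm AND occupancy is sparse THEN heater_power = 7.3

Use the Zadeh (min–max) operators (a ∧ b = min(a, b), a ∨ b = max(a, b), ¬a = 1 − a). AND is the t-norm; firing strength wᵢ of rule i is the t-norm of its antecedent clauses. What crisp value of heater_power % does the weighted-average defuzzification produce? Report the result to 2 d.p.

27.44

R1 (z=4.0): cold=0.86, ¬sparse=1−0.69=0.31; AND[min(a, b)] → w = 0.31
R2 (z=51.7): ¬warm=1−0.24=0.76 → w = 0.76
R3 (z=13.0): sparse=0.69, cold=0.86; AND[min(a, b)] → w = 0.69
R4 (z=32.2): ¬empty=1−0.11=0.89, ¬warm=1−0.24=0.76; AND[min(a, b)] → w = 0.76
R5 (z=7.3): warm=0.24, sparse=0.69; AND[min(a, b)] → w = 0.24
Weighted average = (0.31·4.0 + 0.76·51.7 + 0.69·13.0 + 0.76·32.2 + 0.24·7.3) / (0.31 + 0.76 + 0.69 + 0.76 + 0.24)
  = 75.7260 / 2.7600 = 27.44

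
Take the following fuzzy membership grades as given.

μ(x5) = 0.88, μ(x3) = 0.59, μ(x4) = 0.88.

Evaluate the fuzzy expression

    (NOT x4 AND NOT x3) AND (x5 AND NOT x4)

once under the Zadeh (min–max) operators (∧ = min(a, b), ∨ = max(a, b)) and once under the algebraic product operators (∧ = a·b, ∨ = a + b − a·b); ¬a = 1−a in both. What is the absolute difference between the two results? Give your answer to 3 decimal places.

Under Zadeh (min–max):
  NOT x4 = 1 − 0.88 = 0.12
  NOT x3 = 1 − 0.59 = 0.41
  NOT x4 AND NOT x3 = min(a, b) on (0.12, 0.41) = 0.12
  NOT x4 = 1 − 0.88 = 0.12
  x5 AND NOT x4 = min(a, b) on (0.88, 0.12) = 0.12
  (NOT x4 AND NOT x3) AND (x5 AND NOT x4) = min(a, b) on (0.12, 0.12) = 0.12
  → value = 0.1200
Under algebraic product:
  NOT x4 = 1 − 0.8800 = 0.1200
  NOT x3 = 1 − 0.5900 = 0.4100
  NOT x4 AND NOT x3 = a·b on (0.1200, 0.4100) = 0.0492
  NOT x4 = 1 − 0.8800 = 0.1200
  x5 AND NOT x4 = a·b on (0.8800, 0.1200) = 0.1056
  (NOT x4 AND NOT x3) AND (x5 AND NOT x4) = a·b on (0.0492, 0.1056) = 0.0052
  → value = 0.0052
|0.1200 − 0.0052| = 0.115

0.115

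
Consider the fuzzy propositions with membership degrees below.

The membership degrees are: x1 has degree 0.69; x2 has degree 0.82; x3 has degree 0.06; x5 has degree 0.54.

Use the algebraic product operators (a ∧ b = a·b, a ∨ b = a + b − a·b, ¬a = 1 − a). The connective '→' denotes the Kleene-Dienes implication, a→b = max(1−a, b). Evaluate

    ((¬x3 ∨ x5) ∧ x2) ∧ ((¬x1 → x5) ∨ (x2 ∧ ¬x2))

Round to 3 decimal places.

0.587

¬x3 = 1 − 0.0600 = 0.9400
¬x3 ∨ x5 = a + b − a·b on (0.9400, 0.5400) = 0.9724
(¬x3 ∨ x5) ∧ x2 = a·b on (0.9724, 0.8200) = 0.7974
¬x1 = 1 − 0.6900 = 0.3100
¬x1 → x5  [Kleene-Dienes: max(1−a, b)] with a=0.3100, b=0.5400 → 0.6900
¬x2 = 1 − 0.8200 = 0.1800
x2 ∧ ¬x2 = a·b on (0.8200, 0.1800) = 0.1476
(¬x1 → x5) ∨ (x2 ∧ ¬x2) = a + b − a·b on (0.6900, 0.1476) = 0.7358
((¬x3 ∨ x5) ∧ x2) ∧ ((¬x1 → x5) ∨ (x2 ∧ ¬x2)) = a·b on (0.7974, 0.7358) = 0.5867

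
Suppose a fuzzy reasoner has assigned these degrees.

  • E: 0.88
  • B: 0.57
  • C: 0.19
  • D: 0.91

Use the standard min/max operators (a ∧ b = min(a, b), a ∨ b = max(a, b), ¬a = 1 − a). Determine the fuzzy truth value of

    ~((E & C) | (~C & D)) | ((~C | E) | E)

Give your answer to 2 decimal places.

0.88

E & C = min(a, b) on (0.88, 0.19) = 0.19
~C = 1 − 0.19 = 0.81
~C & D = min(a, b) on (0.81, 0.91) = 0.81
(E & C) | (~C & D) = max(a, b) on (0.19, 0.81) = 0.81
~((E & C) | (~C & D)) = 1 − 0.81 = 0.19
~C = 1 − 0.19 = 0.81
~C | E = max(a, b) on (0.81, 0.88) = 0.88
(~C | E) | E = max(a, b) on (0.88, 0.88) = 0.88
~((E & C) | (~C & D)) | ((~C | E) | E) = max(a, b) on (0.19, 0.88) = 0.88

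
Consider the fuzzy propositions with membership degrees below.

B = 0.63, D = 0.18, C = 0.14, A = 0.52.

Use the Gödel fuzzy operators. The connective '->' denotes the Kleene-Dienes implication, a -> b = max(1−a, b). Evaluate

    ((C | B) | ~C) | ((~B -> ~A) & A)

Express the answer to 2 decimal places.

0.86

C | B = max(a, b) on (0.14, 0.63) = 0.63
~C = 1 − 0.14 = 0.86
(C | B) | ~C = max(a, b) on (0.63, 0.86) = 0.86
~B = 1 − 0.63 = 0.37
~A = 1 − 0.52 = 0.48
~B -> ~A  [Kleene-Dienes: max(1−a, b)] with a=0.37, b=0.48 → 0.63
(~B -> ~A) & A = min(a, b) on (0.63, 0.52) = 0.52
((C | B) | ~C) | ((~B -> ~A) & A) = max(a, b) on (0.86, 0.52) = 0.86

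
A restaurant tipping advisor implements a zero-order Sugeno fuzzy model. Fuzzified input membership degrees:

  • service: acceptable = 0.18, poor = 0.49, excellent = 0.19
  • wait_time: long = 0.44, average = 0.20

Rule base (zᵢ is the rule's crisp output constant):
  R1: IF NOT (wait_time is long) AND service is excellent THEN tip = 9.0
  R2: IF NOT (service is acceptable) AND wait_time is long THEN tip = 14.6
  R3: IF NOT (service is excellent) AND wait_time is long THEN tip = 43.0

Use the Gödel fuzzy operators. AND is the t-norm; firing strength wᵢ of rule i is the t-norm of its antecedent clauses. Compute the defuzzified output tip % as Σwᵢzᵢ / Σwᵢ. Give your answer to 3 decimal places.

25.284

R1 (z=9.0): ¬long=1−0.44=0.56, excellent=0.19; AND[min(a, b)] → w = 0.19
R2 (z=14.6): ¬acceptable=1−0.18=0.82, long=0.44; AND[min(a, b)] → w = 0.44
R3 (z=43.0): ¬excellent=1−0.19=0.81, long=0.44; AND[min(a, b)] → w = 0.44
Weighted average = (0.19·9.0 + 0.44·14.6 + 0.44·43.0) / (0.19 + 0.44 + 0.44)
  = 27.0540 / 1.0700 = 25.284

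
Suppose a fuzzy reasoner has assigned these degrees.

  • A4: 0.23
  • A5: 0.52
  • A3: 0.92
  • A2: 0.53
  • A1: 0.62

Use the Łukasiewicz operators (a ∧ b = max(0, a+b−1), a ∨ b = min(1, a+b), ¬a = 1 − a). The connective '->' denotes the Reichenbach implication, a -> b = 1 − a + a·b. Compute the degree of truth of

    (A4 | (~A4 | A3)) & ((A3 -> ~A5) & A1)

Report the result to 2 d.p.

0.14

~A4 = 1 − 0.23 = 0.77
~A4 | A3 = min(1, a+b) on (0.77, 0.92) = 1.00
A4 | (~A4 | A3) = min(1, a+b) on (0.23, 1.00) = 1.00
~A5 = 1 − 0.52 = 0.48
A3 -> ~A5  [Reichenbach: 1 − a + a·b] with a=0.92, b=0.48 → 0.52
(A3 -> ~A5) & A1 = max(0, a+b−1) on (0.52, 0.62) = 0.14
(A4 | (~A4 | A3)) & ((A3 -> ~A5) & A1) = max(0, a+b−1) on (1.00, 0.14) = 0.14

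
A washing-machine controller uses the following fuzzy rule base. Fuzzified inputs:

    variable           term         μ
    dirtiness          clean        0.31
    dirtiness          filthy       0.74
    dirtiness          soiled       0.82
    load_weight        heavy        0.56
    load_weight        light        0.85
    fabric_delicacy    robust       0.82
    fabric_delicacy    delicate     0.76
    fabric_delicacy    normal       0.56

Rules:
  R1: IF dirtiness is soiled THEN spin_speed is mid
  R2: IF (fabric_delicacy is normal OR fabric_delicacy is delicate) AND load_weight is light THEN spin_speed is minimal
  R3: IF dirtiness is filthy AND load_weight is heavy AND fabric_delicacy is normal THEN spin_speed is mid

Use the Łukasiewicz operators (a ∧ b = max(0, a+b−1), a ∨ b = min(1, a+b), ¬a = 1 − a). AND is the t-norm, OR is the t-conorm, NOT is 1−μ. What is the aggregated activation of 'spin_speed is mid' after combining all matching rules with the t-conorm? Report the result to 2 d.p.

R1: soiled=0.82 → w = 0.82
R2: (normal=0.56 OR delicate=0.76) = 1.00; AND[max(0, a+b−1)] with light=0.85 → w = 0.85
R3: filthy=0.74, heavy=0.56, normal=0.56; AND[max(0, a+b−1)] → w = 0.00
Rules with consequent 'mid': {R1, R3} → strengths 0.82, 0.00
Aggregate via t-conorm [min(1, a+b)]: 0.82

0.82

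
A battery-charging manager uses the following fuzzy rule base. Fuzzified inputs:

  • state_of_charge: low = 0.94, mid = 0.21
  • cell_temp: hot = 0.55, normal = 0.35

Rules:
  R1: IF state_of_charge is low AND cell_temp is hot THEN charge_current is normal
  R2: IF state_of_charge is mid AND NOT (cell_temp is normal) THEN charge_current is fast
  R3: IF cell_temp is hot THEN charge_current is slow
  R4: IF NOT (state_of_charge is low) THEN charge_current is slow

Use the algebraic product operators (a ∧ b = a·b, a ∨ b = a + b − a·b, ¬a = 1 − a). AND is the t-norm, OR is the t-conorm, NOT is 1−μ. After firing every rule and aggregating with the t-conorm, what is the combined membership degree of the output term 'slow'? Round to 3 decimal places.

R1: low=0.94, hot=0.55; AND[a·b] → w = 0.5170
R2: mid=0.21, ¬normal=1−0.35=0.65; AND[a·b] → w = 0.1365
R3: hot=0.55 → w = 0.5500
R4: ¬low=1−0.94=0.06 → w = 0.0600
Rules with consequent 'slow': {R3, R4} → strengths 0.5500, 0.0600
Aggregate via t-conorm [a + b − a·b]: 0.5770

0.577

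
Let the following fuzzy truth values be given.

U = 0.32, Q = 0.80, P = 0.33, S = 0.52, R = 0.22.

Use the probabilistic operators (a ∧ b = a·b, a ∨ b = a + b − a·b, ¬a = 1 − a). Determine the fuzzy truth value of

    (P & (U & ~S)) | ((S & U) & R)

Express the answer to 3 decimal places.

~S = 1 − 0.5200 = 0.4800
U & ~S = a·b on (0.3200, 0.4800) = 0.1536
P & (U & ~S) = a·b on (0.3300, 0.1536) = 0.0507
S & U = a·b on (0.5200, 0.3200) = 0.1664
(S & U) & R = a·b on (0.1664, 0.2200) = 0.0366
(P & (U & ~S)) | ((S & U) & R) = a + b − a·b on (0.0507, 0.0366) = 0.0854

0.085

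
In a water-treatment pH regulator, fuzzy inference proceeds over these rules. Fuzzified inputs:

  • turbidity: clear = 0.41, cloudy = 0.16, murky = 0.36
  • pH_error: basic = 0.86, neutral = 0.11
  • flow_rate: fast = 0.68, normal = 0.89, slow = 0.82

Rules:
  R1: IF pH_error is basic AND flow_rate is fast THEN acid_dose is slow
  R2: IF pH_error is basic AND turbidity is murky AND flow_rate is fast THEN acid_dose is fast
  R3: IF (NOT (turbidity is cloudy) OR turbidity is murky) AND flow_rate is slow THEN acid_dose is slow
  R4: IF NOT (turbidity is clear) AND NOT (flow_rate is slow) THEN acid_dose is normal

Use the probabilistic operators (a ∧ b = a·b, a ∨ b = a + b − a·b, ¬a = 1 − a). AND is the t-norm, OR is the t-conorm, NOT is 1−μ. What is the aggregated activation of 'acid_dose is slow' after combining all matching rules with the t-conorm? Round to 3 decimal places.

R1: basic=0.86, fast=0.68; AND[a·b] → w = 0.5848
R2: basic=0.86, murky=0.36, fast=0.68; AND[a·b] → w = 0.2105
R3: (¬cloudy=1−0.16=0.84 OR murky=0.36) = 0.8976; AND[a·b] with slow=0.82 → w = 0.7360
R4: ¬clear=1−0.41=0.59, ¬slow=1−0.82=0.18; AND[a·b] → w = 0.1062
Rules with consequent 'slow': {R1, R3} → strengths 0.5848, 0.7360
Aggregate via t-conorm [a + b − a·b]: 0.8904

0.890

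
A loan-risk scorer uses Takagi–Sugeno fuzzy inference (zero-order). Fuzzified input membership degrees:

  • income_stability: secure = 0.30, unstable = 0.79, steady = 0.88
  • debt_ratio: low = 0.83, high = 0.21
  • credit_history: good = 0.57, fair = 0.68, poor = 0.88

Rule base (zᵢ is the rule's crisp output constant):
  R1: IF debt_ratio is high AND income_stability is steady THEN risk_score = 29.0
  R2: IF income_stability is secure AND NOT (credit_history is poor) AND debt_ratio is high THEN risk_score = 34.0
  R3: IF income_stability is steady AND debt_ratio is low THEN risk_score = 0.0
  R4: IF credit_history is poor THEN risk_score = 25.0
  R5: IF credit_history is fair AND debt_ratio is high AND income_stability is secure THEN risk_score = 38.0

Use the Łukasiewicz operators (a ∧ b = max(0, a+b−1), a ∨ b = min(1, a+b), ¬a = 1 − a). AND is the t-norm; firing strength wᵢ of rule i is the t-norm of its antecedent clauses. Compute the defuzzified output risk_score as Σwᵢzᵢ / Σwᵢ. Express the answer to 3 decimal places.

R1 (z=29.0): high=0.21, steady=0.88; AND[max(0, a+b−1)] → w = 0.09
R2 (z=34.0): secure=0.30, ¬poor=1−0.88=0.12, high=0.21; AND[max(0, a+b−1)] → w = 0.00
R3 (z=0.0): steady=0.88, low=0.83; AND[max(0, a+b−1)] → w = 0.71
R4 (z=25.0): poor=0.88 → w = 0.88
R5 (z=38.0): fair=0.68, high=0.21, secure=0.30; AND[max(0, a+b−1)] → w = 0.00
Weighted average = (0.09·29.0 + 0.00·34.0 + 0.71·0.0 + 0.88·25.0 + 0.00·38.0) / (0.09 + 0.00 + 0.71 + 0.88 + 0.00)
  = 24.6100 / 1.6800 = 14.649

14.649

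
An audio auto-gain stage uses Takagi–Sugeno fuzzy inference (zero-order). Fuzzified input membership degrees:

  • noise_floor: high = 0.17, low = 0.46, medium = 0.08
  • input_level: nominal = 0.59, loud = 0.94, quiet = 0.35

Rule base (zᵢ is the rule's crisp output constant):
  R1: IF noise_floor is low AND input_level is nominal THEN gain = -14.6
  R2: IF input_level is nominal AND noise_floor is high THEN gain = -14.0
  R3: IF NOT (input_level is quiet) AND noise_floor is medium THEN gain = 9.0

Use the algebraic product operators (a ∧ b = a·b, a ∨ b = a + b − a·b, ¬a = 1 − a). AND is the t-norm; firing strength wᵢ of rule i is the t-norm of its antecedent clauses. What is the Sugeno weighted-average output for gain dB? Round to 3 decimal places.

-11.562

R1 (z=-14.6): low=0.46, nominal=0.59; AND[a·b] → w = 0.2714
R2 (z=-14.0): nominal=0.59, high=0.17; AND[a·b] → w = 0.1003
R3 (z=9.0): ¬quiet=1−0.35=0.65, medium=0.08; AND[a·b] → w = 0.0520
Weighted average = (0.2714·-14.6 + 0.1003·-14.0 + 0.0520·9.0) / (0.2714 + 0.1003 + 0.0520)
  = -4.8986 / 0.4237 = -11.562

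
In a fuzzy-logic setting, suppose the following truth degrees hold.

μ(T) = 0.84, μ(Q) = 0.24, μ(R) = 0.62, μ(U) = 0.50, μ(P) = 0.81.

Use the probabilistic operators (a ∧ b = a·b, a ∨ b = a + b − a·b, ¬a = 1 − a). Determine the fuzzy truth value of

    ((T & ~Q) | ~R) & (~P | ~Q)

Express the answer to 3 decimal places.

0.625

~Q = 1 − 0.2400 = 0.7600
T & ~Q = a·b on (0.8400, 0.7600) = 0.6384
~R = 1 − 0.6200 = 0.3800
(T & ~Q) | ~R = a + b − a·b on (0.6384, 0.3800) = 0.7758
~P = 1 − 0.8100 = 0.1900
~Q = 1 − 0.2400 = 0.7600
~P | ~Q = a + b − a·b on (0.1900, 0.7600) = 0.8056
((T & ~Q) | ~R) & (~P | ~Q) = a·b on (0.7758, 0.8056) = 0.6250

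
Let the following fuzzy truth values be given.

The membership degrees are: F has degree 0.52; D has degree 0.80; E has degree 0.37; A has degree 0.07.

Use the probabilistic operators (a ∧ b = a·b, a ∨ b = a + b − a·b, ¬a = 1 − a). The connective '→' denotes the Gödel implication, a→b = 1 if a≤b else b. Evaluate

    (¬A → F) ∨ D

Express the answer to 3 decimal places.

¬A = 1 − 0.0700 = 0.9300
¬A → F  [Gödel: 1 if a≤b else b] with a=0.9300, b=0.5200 → 0.5200
(¬A → F) ∨ D = a + b − a·b on (0.5200, 0.8000) = 0.9040

0.904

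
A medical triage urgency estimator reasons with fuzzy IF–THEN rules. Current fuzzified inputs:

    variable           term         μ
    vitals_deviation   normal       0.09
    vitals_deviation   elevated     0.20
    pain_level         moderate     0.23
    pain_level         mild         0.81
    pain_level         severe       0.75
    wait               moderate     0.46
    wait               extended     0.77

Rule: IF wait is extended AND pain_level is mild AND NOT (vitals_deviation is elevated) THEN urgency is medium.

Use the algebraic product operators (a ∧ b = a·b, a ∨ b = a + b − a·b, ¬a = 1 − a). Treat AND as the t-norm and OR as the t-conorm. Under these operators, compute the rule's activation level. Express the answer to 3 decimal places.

firing strength: extended=0.77, mild=0.81, ¬elevated=1−0.20=0.80; AND[a·b] → w = 0.4990

0.499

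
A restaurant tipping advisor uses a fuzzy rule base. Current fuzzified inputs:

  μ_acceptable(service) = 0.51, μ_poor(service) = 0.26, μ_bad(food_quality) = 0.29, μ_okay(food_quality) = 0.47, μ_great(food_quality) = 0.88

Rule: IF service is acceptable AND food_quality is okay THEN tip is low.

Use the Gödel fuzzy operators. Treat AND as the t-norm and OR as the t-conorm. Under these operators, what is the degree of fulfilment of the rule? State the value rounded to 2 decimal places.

0.47

firing strength: acceptable=0.51, okay=0.47; AND[min(a, b)] → w = 0.47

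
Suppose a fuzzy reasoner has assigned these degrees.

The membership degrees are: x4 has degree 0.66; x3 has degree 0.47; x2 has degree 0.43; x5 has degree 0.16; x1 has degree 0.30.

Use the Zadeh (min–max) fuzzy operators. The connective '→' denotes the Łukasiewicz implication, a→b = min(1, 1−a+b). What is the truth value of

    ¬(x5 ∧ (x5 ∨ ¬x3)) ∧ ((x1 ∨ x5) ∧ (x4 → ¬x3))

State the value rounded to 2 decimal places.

¬x3 = 1 − 0.47 = 0.53
x5 ∨ ¬x3 = max(a, b) on (0.16, 0.53) = 0.53
x5 ∧ (x5 ∨ ¬x3) = min(a, b) on (0.16, 0.53) = 0.16
¬(x5 ∧ (x5 ∨ ¬x3)) = 1 − 0.16 = 0.84
x1 ∨ x5 = max(a, b) on (0.30, 0.16) = 0.30
¬x3 = 1 − 0.47 = 0.53
x4 → ¬x3  [Łukasiewicz: min(1, 1−a+b)] with a=0.66, b=0.53 → 0.87
(x1 ∨ x5) ∧ (x4 → ¬x3) = min(a, b) on (0.30, 0.87) = 0.30
¬(x5 ∧ (x5 ∨ ¬x3)) ∧ ((x1 ∨ x5) ∧ (x4 → ¬x3)) = min(a, b) on (0.84, 0.30) = 0.30

0.30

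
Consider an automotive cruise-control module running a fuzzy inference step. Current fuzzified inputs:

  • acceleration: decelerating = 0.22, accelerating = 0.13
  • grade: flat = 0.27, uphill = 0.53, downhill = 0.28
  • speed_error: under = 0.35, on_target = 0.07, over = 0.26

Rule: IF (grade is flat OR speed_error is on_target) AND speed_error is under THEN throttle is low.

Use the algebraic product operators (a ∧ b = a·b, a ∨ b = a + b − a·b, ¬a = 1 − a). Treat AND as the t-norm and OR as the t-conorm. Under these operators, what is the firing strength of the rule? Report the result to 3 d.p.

firing strength: (flat=0.27 OR on_target=0.07) = 0.3211; AND[a·b] with under=0.35 → w = 0.1124

0.112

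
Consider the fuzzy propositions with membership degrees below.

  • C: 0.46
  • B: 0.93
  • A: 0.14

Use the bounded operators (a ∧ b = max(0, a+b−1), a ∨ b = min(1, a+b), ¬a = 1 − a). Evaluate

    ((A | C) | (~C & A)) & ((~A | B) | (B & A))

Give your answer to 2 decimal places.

0.60

A | C = min(1, a+b) on (0.14, 0.46) = 0.60
~C = 1 − 0.46 = 0.54
~C & A = max(0, a+b−1) on (0.54, 0.14) = 0.00
(A | C) | (~C & A) = min(1, a+b) on (0.60, 0.00) = 0.60
~A = 1 − 0.14 = 0.86
~A | B = min(1, a+b) on (0.86, 0.93) = 1.00
B & A = max(0, a+b−1) on (0.93, 0.14) = 0.07
(~A | B) | (B & A) = min(1, a+b) on (1.00, 0.07) = 1.00
((A | C) | (~C & A)) & ((~A | B) | (B & A)) = max(0, a+b−1) on (0.60, 1.00) = 0.60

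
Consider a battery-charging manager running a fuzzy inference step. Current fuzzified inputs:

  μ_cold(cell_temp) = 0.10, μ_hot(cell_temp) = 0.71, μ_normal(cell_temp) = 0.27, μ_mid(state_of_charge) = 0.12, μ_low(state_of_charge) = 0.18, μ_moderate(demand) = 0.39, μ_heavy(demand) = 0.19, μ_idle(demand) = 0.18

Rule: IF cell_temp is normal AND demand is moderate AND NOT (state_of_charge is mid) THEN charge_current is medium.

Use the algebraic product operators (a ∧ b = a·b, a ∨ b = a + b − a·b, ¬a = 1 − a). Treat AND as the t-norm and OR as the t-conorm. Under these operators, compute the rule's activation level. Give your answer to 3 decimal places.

firing strength: normal=0.27, moderate=0.39, ¬mid=1−0.12=0.88; AND[a·b] → w = 0.0927

0.093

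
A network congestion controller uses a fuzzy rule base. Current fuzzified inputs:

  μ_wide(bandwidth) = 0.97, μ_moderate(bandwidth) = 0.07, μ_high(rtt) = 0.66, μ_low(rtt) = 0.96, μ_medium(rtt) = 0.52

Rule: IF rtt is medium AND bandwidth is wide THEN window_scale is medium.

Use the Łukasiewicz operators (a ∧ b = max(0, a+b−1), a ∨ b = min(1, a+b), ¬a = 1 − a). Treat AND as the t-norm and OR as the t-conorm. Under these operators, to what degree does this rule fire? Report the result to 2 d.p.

firing strength: medium=0.52, wide=0.97; AND[max(0, a+b−1)] → w = 0.49

0.49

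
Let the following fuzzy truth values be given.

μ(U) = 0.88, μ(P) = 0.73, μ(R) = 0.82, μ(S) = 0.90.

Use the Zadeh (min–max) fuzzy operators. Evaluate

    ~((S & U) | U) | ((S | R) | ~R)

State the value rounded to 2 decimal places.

0.90

S & U = min(a, b) on (0.90, 0.88) = 0.88
(S & U) | U = max(a, b) on (0.88, 0.88) = 0.88
~((S & U) | U) = 1 − 0.88 = 0.12
S | R = max(a, b) on (0.90, 0.82) = 0.90
~R = 1 − 0.82 = 0.18
(S | R) | ~R = max(a, b) on (0.90, 0.18) = 0.90
~((S & U) | U) | ((S | R) | ~R) = max(a, b) on (0.12, 0.90) = 0.90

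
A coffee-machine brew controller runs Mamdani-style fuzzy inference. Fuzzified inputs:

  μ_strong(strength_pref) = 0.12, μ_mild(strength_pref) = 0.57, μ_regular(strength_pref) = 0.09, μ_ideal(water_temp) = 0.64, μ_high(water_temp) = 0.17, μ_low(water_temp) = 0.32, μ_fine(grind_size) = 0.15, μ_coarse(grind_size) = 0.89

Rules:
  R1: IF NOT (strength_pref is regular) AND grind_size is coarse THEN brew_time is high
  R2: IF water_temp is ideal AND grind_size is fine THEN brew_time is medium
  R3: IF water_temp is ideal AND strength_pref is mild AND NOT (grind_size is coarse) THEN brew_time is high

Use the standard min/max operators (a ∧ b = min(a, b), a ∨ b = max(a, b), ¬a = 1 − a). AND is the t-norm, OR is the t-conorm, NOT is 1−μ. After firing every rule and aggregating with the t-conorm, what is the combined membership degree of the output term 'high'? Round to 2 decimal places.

0.89

R1: ¬regular=1−0.09=0.91, coarse=0.89; AND[min(a, b)] → w = 0.89
R2: ideal=0.64, fine=0.15; AND[min(a, b)] → w = 0.15
R3: ideal=0.64, mild=0.57, ¬coarse=1−0.89=0.11; AND[min(a, b)] → w = 0.11
Rules with consequent 'high': {R1, R3} → strengths 0.89, 0.11
Aggregate via t-conorm [max(a, b)]: 0.89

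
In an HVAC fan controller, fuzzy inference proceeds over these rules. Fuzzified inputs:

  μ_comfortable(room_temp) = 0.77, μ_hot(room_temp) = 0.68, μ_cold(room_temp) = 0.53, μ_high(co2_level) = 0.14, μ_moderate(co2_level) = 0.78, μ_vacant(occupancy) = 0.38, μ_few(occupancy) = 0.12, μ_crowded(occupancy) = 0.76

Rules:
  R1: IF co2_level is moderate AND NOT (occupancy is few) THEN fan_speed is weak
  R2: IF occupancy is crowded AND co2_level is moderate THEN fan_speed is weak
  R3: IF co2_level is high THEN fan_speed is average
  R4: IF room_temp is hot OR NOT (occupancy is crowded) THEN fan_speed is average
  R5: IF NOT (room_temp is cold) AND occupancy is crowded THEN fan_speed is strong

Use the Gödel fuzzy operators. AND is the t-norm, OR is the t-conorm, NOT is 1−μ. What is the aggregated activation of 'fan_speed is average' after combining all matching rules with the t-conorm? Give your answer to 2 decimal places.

0.68

R1: moderate=0.78, ¬few=1−0.12=0.88; AND[min(a, b)] → w = 0.78
R2: crowded=0.76, moderate=0.78; AND[min(a, b)] → w = 0.76
R3: high=0.14 → w = 0.14
R4: hot=0.68, ¬crowded=1−0.76=0.24; OR[max(a, b)] → w = 0.68
R5: ¬cold=1−0.53=0.47, crowded=0.76; AND[min(a, b)] → w = 0.47
Rules with consequent 'average': {R3, R4} → strengths 0.14, 0.68
Aggregate via t-conorm [max(a, b)]: 0.68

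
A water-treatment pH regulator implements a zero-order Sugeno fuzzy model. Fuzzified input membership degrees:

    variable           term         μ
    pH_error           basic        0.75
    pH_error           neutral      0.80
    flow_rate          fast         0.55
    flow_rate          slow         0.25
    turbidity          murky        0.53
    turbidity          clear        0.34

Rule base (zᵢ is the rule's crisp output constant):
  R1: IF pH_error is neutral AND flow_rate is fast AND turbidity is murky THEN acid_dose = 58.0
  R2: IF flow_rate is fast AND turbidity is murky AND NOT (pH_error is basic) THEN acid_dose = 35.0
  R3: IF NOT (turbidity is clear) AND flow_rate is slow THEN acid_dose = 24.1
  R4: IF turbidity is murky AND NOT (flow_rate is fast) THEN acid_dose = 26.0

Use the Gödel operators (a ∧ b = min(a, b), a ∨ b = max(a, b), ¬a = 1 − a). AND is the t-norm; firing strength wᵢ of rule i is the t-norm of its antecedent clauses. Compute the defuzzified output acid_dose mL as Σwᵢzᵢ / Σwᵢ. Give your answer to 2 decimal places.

38.66

R1 (z=58.0): neutral=0.80, fast=0.55, murky=0.53; AND[min(a, b)] → w = 0.53
R2 (z=35.0): fast=0.55, murky=0.53, ¬basic=1−0.75=0.25; AND[min(a, b)] → w = 0.25
R3 (z=24.1): ¬clear=1−0.34=0.66, slow=0.25; AND[min(a, b)] → w = 0.25
R4 (z=26.0): murky=0.53, ¬fast=1−0.55=0.45; AND[min(a, b)] → w = 0.45
Weighted average = (0.53·58.0 + 0.25·35.0 + 0.25·24.1 + 0.45·26.0) / (0.53 + 0.25 + 0.25 + 0.45)
  = 57.2150 / 1.4800 = 38.66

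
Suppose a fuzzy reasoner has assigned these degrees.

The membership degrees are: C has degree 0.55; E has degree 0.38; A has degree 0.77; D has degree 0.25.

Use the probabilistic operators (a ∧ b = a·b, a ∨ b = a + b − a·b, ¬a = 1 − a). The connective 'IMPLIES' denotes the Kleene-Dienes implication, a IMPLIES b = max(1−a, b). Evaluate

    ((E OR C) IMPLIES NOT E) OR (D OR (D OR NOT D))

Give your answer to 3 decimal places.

E OR C = a + b − a·b on (0.3800, 0.5500) = 0.7210
NOT E = 1 − 0.3800 = 0.6200
(E OR C) IMPLIES NOT E  [Kleene-Dienes: max(1−a, b)] with a=0.7210, b=0.6200 → 0.6200
NOT D = 1 − 0.2500 = 0.7500
D OR NOT D = a + b − a·b on (0.2500, 0.7500) = 0.8125
D OR (D OR NOT D) = a + b − a·b on (0.2500, 0.8125) = 0.8594
((E OR C) IMPLIES NOT E) OR (D OR (D OR NOT D)) = a + b − a·b on (0.6200, 0.8594) = 0.9466

0.947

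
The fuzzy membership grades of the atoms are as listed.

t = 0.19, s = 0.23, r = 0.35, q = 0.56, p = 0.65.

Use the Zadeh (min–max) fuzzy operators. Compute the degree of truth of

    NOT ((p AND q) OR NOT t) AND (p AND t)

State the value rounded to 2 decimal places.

0.19

p AND q = min(a, b) on (0.65, 0.56) = 0.56
NOT t = 1 − 0.19 = 0.81
(p AND q) OR NOT t = max(a, b) on (0.56, 0.81) = 0.81
NOT ((p AND q) OR NOT t) = 1 − 0.81 = 0.19
p AND t = min(a, b) on (0.65, 0.19) = 0.19
NOT ((p AND q) OR NOT t) AND (p AND t) = min(a, b) on (0.19, 0.19) = 0.19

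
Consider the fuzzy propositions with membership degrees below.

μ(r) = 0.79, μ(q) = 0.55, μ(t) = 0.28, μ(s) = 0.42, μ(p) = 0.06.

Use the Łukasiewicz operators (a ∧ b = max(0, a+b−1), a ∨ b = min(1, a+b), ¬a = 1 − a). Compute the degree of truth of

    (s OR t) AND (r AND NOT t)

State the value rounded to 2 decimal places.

0.21

s OR t = min(1, a+b) on (0.42, 0.28) = 0.70
NOT t = 1 − 0.28 = 0.72
r AND NOT t = max(0, a+b−1) on (0.79, 0.72) = 0.51
(s OR t) AND (r AND NOT t) = max(0, a+b−1) on (0.70, 0.51) = 0.21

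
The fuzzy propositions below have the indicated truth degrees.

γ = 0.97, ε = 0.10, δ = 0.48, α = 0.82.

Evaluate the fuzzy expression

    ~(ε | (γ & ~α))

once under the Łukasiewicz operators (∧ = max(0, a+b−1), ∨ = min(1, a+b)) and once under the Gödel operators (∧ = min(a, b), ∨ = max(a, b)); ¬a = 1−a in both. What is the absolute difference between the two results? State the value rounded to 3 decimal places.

Under Łukasiewicz:
  ~α = 1 − 0.82 = 0.18
  γ & ~α = max(0, a+b−1) on (0.97, 0.18) = 0.15
  ε | (γ & ~α) = min(1, a+b) on (0.10, 0.15) = 0.25
  ~(ε | (γ & ~α)) = 1 − 0.25 = 0.75
  → value = 0.7500
Under Gödel:
  ~α = 1 − 0.82 = 0.18
  γ & ~α = min(a, b) on (0.97, 0.18) = 0.18
  ε | (γ & ~α) = max(a, b) on (0.10, 0.18) = 0.18
  ~(ε | (γ & ~α)) = 1 − 0.18 = 0.82
  → value = 0.8200
|0.7500 − 0.8200| = 0.070

0.070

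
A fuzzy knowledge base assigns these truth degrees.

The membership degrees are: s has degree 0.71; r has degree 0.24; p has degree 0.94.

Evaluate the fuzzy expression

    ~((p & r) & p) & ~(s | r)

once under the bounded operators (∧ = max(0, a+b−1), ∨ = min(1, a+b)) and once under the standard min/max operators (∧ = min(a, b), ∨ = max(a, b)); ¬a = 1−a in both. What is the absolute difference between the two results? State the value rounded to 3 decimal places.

Under bounded:
  p & r = max(0, a+b−1) on (0.94, 0.24) = 0.18
  (p & r) & p = max(0, a+b−1) on (0.18, 0.94) = 0.12
  ~((p & r) & p) = 1 − 0.12 = 0.88
  s | r = min(1, a+b) on (0.71, 0.24) = 0.95
  ~(s | r) = 1 − 0.95 = 0.05
  ~((p & r) & p) & ~(s | r) = max(0, a+b−1) on (0.88, 0.05) = 0.00
  → value = 0.0000
Under standard min/max:
  p & r = min(a, b) on (0.94, 0.24) = 0.24
  (p & r) & p = min(a, b) on (0.24, 0.94) = 0.24
  ~((p & r) & p) = 1 − 0.24 = 0.76
  s | r = max(a, b) on (0.71, 0.24) = 0.71
  ~(s | r) = 1 − 0.71 = 0.29
  ~((p & r) & p) & ~(s | r) = min(a, b) on (0.76, 0.29) = 0.29
  → value = 0.2900
|0.0000 − 0.2900| = 0.290

0.290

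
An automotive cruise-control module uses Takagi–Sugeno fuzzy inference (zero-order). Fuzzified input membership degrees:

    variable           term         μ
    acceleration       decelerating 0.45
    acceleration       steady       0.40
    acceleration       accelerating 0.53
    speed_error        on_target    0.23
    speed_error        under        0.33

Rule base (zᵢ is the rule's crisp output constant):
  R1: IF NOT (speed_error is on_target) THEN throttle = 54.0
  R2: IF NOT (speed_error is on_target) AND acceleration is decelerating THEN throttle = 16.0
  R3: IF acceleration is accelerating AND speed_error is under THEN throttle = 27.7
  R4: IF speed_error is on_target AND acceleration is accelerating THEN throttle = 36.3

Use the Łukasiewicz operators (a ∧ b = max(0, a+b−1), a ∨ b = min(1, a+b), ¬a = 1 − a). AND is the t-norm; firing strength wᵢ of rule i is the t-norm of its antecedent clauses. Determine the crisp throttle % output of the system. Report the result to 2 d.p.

R1 (z=54.0): ¬on_target=1−0.23=0.77 → w = 0.77
R2 (z=16.0): ¬on_target=1−0.23=0.77, decelerating=0.45; AND[max(0, a+b−1)] → w = 0.22
R3 (z=27.7): accelerating=0.53, under=0.33; AND[max(0, a+b−1)] → w = 0.00
R4 (z=36.3): on_target=0.23, accelerating=0.53; AND[max(0, a+b−1)] → w = 0.00
Weighted average = (0.77·54.0 + 0.22·16.0 + 0.00·27.7 + 0.00·36.3) / (0.77 + 0.22 + 0.00 + 0.00)
  = 45.1000 / 0.9900 = 45.56

45.56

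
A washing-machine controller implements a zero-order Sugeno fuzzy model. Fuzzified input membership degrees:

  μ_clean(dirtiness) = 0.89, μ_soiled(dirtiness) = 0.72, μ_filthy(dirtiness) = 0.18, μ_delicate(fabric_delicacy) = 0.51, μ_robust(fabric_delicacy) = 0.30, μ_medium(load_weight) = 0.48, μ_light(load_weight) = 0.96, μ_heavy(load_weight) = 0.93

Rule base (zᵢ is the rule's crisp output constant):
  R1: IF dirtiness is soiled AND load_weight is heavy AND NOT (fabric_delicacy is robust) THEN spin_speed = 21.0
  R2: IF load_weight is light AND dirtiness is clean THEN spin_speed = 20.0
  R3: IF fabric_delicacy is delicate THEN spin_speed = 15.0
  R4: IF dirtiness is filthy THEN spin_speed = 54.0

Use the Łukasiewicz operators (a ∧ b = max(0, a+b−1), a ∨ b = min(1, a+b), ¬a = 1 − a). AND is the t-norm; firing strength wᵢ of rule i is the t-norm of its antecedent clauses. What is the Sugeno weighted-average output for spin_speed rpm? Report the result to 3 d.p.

22.074

R1 (z=21.0): soiled=0.72, heavy=0.93, ¬robust=1−0.30=0.70; AND[max(0, a+b−1)] → w = 0.35
R2 (z=20.0): light=0.96, clean=0.89; AND[max(0, a+b−1)] → w = 0.85
R3 (z=15.0): delicate=0.51 → w = 0.51
R4 (z=54.0): filthy=0.18 → w = 0.18
Weighted average = (0.35·21.0 + 0.85·20.0 + 0.51·15.0 + 0.18·54.0) / (0.35 + 0.85 + 0.51 + 0.18)
  = 41.7200 / 1.8900 = 22.074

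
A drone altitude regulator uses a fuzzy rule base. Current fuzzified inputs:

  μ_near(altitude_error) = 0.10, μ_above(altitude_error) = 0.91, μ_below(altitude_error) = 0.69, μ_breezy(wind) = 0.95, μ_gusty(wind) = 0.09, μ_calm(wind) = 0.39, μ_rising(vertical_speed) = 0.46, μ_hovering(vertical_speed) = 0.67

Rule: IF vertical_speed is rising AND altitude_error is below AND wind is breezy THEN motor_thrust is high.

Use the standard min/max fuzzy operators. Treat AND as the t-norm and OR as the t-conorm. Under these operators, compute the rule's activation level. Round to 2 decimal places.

firing strength: rising=0.46, below=0.69, breezy=0.95; AND[min(a, b)] → w = 0.46

0.46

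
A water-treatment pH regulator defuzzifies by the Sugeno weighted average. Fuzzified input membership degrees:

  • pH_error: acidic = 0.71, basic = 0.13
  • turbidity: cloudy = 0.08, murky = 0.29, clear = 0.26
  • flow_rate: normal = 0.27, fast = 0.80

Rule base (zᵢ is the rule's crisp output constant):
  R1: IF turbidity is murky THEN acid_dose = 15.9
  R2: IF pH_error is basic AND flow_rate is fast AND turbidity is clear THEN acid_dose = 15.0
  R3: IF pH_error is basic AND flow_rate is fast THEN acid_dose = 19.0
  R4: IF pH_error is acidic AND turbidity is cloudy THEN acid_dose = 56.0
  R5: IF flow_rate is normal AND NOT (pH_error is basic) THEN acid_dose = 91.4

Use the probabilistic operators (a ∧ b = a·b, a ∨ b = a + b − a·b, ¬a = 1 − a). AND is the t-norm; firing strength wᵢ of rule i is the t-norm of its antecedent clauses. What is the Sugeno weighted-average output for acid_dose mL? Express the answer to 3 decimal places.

R1 (z=15.9): murky=0.29 → w = 0.2900
R2 (z=15.0): basic=0.13, fast=0.80, clear=0.26; AND[a·b] → w = 0.0270
R3 (z=19.0): basic=0.13, fast=0.80; AND[a·b] → w = 0.1040
R4 (z=56.0): acidic=0.71, cloudy=0.08; AND[a·b] → w = 0.0568
R5 (z=91.4): normal=0.27, ¬basic=1−0.13=0.87; AND[a·b] → w = 0.2349
Weighted average = (0.2900·15.9 + 0.0270·15.0 + 0.1040·19.0 + 0.0568·56.0 + 0.2349·91.4) / (0.2900 + 0.0270 + 0.1040 + 0.0568 + 0.2349)
  = 31.6433 / 0.7127 = 44.397

44.397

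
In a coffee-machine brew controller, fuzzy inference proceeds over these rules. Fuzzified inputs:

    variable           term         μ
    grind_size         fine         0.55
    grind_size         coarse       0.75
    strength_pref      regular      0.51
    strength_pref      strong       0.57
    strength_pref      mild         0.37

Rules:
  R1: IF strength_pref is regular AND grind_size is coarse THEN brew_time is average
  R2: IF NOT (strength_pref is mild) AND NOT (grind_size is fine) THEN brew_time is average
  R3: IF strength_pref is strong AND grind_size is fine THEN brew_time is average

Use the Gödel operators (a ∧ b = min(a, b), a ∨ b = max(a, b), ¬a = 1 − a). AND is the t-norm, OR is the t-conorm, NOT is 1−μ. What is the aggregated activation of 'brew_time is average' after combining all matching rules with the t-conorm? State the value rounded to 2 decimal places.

R1: regular=0.51, coarse=0.75; AND[min(a, b)] → w = 0.51
R2: ¬mild=1−0.37=0.63, ¬fine=1−0.55=0.45; AND[min(a, b)] → w = 0.45
R3: strong=0.57, fine=0.55; AND[min(a, b)] → w = 0.55
Rules with consequent 'average': {R1, R2, R3} → strengths 0.51, 0.45, 0.55
Aggregate via t-conorm [max(a, b)]: 0.55

0.55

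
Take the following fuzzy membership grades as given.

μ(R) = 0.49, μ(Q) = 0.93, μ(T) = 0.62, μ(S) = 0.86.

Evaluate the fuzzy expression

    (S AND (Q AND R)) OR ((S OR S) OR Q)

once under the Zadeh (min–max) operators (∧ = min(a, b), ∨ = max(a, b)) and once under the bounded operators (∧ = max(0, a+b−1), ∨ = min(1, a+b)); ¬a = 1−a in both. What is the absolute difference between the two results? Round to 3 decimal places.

0.070

Under Zadeh (min–max):
  Q AND R = min(a, b) on (0.93, 0.49) = 0.49
  S AND (Q AND R) = min(a, b) on (0.86, 0.49) = 0.49
  S OR S = max(a, b) on (0.86, 0.86) = 0.86
  (S OR S) OR Q = max(a, b) on (0.86, 0.93) = 0.93
  (S AND (Q AND R)) OR ((S OR S) OR Q) = max(a, b) on (0.49, 0.93) = 0.93
  → value = 0.9300
Under bounded:
  Q AND R = max(0, a+b−1) on (0.93, 0.49) = 0.42
  S AND (Q AND R) = max(0, a+b−1) on (0.86, 0.42) = 0.28
  S OR S = min(1, a+b) on (0.86, 0.86) = 1.00
  (S OR S) OR Q = min(1, a+b) on (1.00, 0.93) = 1.00
  (S AND (Q AND R)) OR ((S OR S) OR Q) = min(1, a+b) on (0.28, 1.00) = 1.00
  → value = 1.0000
|0.9300 − 1.0000| = 0.070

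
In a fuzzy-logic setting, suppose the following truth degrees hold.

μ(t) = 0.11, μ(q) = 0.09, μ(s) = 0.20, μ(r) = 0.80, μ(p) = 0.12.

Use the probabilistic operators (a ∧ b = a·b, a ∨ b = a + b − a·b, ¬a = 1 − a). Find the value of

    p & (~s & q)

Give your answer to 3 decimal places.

0.009

~s = 1 − 0.2000 = 0.8000
~s & q = a·b on (0.8000, 0.0900) = 0.0720
p & (~s & q) = a·b on (0.1200, 0.0720) = 0.0086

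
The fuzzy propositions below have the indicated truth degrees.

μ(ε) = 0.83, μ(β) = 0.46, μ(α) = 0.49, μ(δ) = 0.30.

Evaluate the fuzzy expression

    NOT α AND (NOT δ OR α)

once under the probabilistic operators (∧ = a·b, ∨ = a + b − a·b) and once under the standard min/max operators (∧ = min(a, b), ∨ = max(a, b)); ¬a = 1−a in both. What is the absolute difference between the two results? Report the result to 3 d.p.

0.078

Under probabilistic:
  NOT α = 1 − 0.4900 = 0.5100
  NOT δ = 1 − 0.3000 = 0.7000
  NOT δ OR α = a + b − a·b on (0.7000, 0.4900) = 0.8470
  NOT α AND (NOT δ OR α) = a·b on (0.5100, 0.8470) = 0.4320
  → value = 0.4320
Under standard min/max:
  NOT α = 1 − 0.49 = 0.51
  NOT δ = 1 − 0.30 = 0.70
  NOT δ OR α = max(a, b) on (0.70, 0.49) = 0.70
  NOT α AND (NOT δ OR α) = min(a, b) on (0.51, 0.70) = 0.51
  → value = 0.5100
|0.4320 − 0.5100| = 0.078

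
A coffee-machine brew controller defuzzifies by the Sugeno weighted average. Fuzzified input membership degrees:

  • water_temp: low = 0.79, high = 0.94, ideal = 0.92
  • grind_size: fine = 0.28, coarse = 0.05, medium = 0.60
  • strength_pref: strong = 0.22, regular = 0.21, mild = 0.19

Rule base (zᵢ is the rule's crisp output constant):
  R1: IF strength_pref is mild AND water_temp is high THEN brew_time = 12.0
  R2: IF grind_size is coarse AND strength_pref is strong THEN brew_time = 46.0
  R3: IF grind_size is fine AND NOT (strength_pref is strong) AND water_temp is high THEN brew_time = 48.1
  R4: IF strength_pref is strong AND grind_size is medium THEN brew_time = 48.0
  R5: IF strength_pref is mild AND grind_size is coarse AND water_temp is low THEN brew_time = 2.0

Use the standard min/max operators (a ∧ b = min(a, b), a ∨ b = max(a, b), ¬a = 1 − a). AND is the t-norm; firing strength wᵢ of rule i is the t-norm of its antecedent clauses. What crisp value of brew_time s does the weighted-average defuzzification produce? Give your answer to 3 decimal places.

R1 (z=12.0): mild=0.19, high=0.94; AND[min(a, b)] → w = 0.19
R2 (z=46.0): coarse=0.05, strong=0.22; AND[min(a, b)] → w = 0.05
R3 (z=48.1): fine=0.28, ¬strong=1−0.22=0.78, high=0.94; AND[min(a, b)] → w = 0.28
R4 (z=48.0): strong=0.22, medium=0.60; AND[min(a, b)] → w = 0.22
R5 (z=2.0): mild=0.19, coarse=0.05, low=0.79; AND[min(a, b)] → w = 0.05
Weighted average = (0.19·12.0 + 0.05·46.0 + 0.28·48.1 + 0.22·48.0 + 0.05·2.0) / (0.19 + 0.05 + 0.28 + 0.22 + 0.05)
  = 28.7080 / 0.7900 = 36.339

36.339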